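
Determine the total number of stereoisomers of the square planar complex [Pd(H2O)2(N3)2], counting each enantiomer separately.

In a square planar complex each vertex has one trans partner and two cis neighbours.
Working through the distinct placements yields 2 geometric isomers: H2O cis; H2O trans.
Each arrangement has an internal mirror plane or centre of symmetry, so none is chiral.

2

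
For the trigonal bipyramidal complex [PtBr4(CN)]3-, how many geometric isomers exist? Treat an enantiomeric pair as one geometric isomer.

2

There are 2 geometric isomers: CN equatorial; CN axial.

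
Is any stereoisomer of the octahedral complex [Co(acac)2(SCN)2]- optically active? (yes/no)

The six octahedral sites form three mutually perpendicular trans pairs.
Each acac is bidentate and must span two cis positions.
Working through the distinct placements yields 2 geometric isomers: SCN trans; SCN cis (chiral).
One of these lacks any improper symmetry element and so occurs as an enantiomeric pair, giving 2 + 1 = 3 stereoisomers in total.

yes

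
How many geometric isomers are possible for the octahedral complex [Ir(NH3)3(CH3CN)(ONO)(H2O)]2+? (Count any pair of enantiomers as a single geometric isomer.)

4

An octahedron has six vertices in three trans pairs; every non-trans pair is cis.
The distinct arrangements are (4 in all): NH3 mer (3 arrangements); NH3 fac (chiral).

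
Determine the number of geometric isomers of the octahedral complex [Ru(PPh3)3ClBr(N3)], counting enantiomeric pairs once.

An octahedron has six vertices in three trans pairs; every non-trans pair is cis.
Systematic placement gives 4 geometric isomers: PPh3 mer (3 arrangements); PPh3 fac (chiral).

4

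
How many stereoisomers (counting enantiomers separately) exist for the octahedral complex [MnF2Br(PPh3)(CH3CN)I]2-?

The six octahedral sites form three mutually perpendicular trans pairs.
Systematic enumeration (placing each ligand type in turn and discarding arrangements equivalent by rotation or reflection) gives 9 geometric isomers.
Of these, 6 lack any improper symmetry element and so occur as enantiomeric pairs, giving 9 + 6 = 15 stereoisomers in total.

15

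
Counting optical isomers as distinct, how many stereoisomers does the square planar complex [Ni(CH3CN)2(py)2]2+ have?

There are 2 geometric isomers: CH3CN cis; CH3CN trans.
Each arrangement has an internal mirror plane or centre of symmetry, so none is chiral.

2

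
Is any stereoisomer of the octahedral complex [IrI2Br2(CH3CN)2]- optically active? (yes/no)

yes

There are 5 geometric isomers: I trans, Br trans, CH3CN trans; I cis, Br trans, CH3CN cis; I trans, Br cis, CH3CN cis; I cis, Br cis, CH3CN cis (chiral); I cis, Br cis, CH3CN trans.
One of these lacks any improper symmetry element and so occurs as an enantiomeric pair, giving 5 + 1 = 6 stereoisomers in total.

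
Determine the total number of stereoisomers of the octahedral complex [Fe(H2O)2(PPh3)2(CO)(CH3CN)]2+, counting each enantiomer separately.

8

An octahedron has six vertices in three trans pairs; every non-trans pair is cis.
There are 6 geometric isomers: H2O trans, PPh3 trans; H2O cis, PPh3 cis (3 arrangements, 2 chiral); H2O cis, PPh3 trans; H2O trans, PPh3 cis.
Of these, 2 lack any improper symmetry element and so occur as enantiomeric pairs, giving 6 + 2 = 8 stereoisomers in total.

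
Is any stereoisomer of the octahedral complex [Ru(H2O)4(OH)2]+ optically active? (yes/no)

In an octahedral complex each vertex has one trans partner and four cis neighbours.
The distinct arrangements are (2 in all): OH trans; OH cis.
Each arrangement has an internal mirror plane or centre of symmetry, so none is chiral.

no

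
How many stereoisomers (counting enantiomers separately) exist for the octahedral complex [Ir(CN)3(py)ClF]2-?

An octahedron has six vertices in three trans pairs; every non-trans pair is cis.
The distinct arrangements are (4 in all): CN mer (3 arrangements); CN fac (chiral).
One of these lacks any improper symmetry element and so occurs as an enantiomeric pair, giving 4 + 1 = 5 stereoisomers in total.

5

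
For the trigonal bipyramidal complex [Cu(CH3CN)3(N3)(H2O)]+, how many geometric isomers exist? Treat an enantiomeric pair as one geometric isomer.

4

In a trigonal bipyramid the two axial positions differ from the three equatorial ones.
The distinct arrangements are (4 in all): N3 equatorial, H2O equatorial; N3 equatorial, H2O axial; N3 axial, H2O equatorial; N3 axial, H2O axial.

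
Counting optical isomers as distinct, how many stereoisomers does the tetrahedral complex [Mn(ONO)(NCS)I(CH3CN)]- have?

In a tetrahedral complex all four positions are equivalent and every pair of ligands is adjacent — there is no cis/trans distinction.
Only one geometric arrangement is possible; it has no improper symmetry element, so it exists as a pair of enantiomers (2 stereoisomers).

2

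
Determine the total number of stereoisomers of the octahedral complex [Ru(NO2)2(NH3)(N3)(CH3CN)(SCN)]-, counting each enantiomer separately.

The six octahedral sites form three mutually perpendicular trans pairs.
Exhaustive case analysis gives 9 geometric isomers.
Of these, 6 lack any improper symmetry element and so occur as enantiomeric pairs, giving 9 + 6 = 15 stereoisomers in total.

15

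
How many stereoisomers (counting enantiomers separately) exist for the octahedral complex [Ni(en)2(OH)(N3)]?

3

The six octahedral sites form three mutually perpendicular trans pairs.
Each en is bidentate and must span two cis positions.
The distinct arrangements are (2 in all): OH and N3 mutually trans; OH and N3 mutually cis (chiral).
One of these lacks any improper symmetry element and so occurs as an enantiomeric pair, giving 2 + 1 = 3 stereoisomers in total.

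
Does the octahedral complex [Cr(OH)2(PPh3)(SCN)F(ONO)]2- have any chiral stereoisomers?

In an octahedral complex each vertex has one trans partner and four cis neighbours.
Exhaustive case analysis gives 9 geometric isomers.
Of these, 6 lack any improper symmetry element and so occur as enantiomeric pairs, giving 9 + 6 = 15 stereoisomers in total.

yes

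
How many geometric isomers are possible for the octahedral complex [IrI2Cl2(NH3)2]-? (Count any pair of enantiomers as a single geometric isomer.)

5

In an octahedral complex each vertex has one trans partner and four cis neighbours.
Systematic placement gives 5 geometric isomers: I trans, Cl trans, NH3 trans; I cis, Cl trans, NH3 cis; I cis, Cl cis, NH3 trans; I cis, Cl cis, NH3 cis (chiral); I trans, Cl cis, NH3 cis.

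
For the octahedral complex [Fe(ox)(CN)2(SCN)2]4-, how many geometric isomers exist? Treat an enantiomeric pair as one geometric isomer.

3

The six octahedral sites form three mutually perpendicular trans pairs.
Each ox is bidentate and must span two cis positions.
There are 3 geometric isomers: CN trans, SCN cis; CN cis, SCN cis (chiral); CN cis, SCN trans.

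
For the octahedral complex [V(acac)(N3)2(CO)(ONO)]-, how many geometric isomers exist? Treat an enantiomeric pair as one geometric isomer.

The six octahedral sites form three mutually perpendicular trans pairs.
Each acac is bidentate and must span two cis positions.
The distinct arrangements are (4 in all): N3 cis (3 arrangements, 2 chiral); N3 trans.

4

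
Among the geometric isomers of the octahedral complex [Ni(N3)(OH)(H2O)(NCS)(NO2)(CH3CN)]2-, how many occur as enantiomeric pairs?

15

Systematic enumeration (placing each ligand type in turn and discarding arrangements equivalent by rotation or reflection) gives 15 geometric isomers.
Of these, 15 lack any improper symmetry element and so occur as enantiomeric pairs, giving 15 + 15 = 30 stereoisomers in total.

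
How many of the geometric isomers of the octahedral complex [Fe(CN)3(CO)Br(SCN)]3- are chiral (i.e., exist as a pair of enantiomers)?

1

The six octahedral sites form three mutually perpendicular trans pairs.
Systematic placement gives 4 geometric isomers: CN mer (3 arrangements); CN fac (chiral).
One of these lacks any improper symmetry element and so occurs as an enantiomeric pair, giving 4 + 1 = 5 stereoisomers in total.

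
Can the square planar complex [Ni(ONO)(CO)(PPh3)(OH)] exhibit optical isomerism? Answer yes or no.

A square has two trans pairs of vertices; adjacent vertices are cis.
Working through the distinct placements yields 3 geometric isomers: (CO/ONO trans, OH/PPh3 trans); (CO/PPh3 trans, OH/ONO trans); (CO/OH trans, ONO/PPh3 trans).
Each arrangement has an internal mirror plane or centre of symmetry, so none is chiral.

no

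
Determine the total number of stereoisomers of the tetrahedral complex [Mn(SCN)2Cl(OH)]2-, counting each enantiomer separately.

In a tetrahedral complex all four positions are equivalent and every pair of ligands is adjacent — there is no cis/trans distinction.
Only one geometric arrangement is possible.

1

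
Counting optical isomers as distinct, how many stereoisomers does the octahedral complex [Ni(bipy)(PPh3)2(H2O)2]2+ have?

4

Each bipy is bidentate and must span two cis positions.
There are 3 geometric isomers: PPh3 cis, H2O trans; PPh3 cis, H2O cis (chiral); PPh3 trans, H2O cis.
One of these lacks any improper symmetry element and so occurs as an enantiomeric pair, giving 3 + 1 = 4 stereoisomers in total.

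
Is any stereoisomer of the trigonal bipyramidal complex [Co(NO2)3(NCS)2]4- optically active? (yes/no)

There are 3 geometric isomers: NCS both axial; NCS one axial, one equatorial; NCS both equatorial.
Each arrangement has an internal mirror plane or centre of symmetry, so none is chiral.

no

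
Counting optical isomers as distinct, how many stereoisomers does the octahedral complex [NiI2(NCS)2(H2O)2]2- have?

Systematic placement gives 5 geometric isomers: I trans, NCS trans, H2O trans; I cis, NCS cis, H2O trans; I cis, NCS trans, H2O cis; I cis, NCS cis, H2O cis (chiral); I trans, NCS cis, H2O cis.
One of these lacks any improper symmetry element and so occurs as an enantiomeric pair, giving 5 + 1 = 6 stereoisomers in total.

6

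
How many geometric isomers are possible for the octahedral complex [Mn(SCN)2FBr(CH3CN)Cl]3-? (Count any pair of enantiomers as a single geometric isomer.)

In an octahedral complex each vertex has one trans partner and four cis neighbours.
Exhaustive case analysis gives 9 geometric isomers.

9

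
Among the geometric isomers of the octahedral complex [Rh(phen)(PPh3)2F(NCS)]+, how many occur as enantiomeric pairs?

Each phen is bidentate and must span two cis positions.
There are 4 geometric isomers: PPh3 cis (3 arrangements, 2 chiral); PPh3 trans.
Of these, 2 lack any improper symmetry element and so occur as enantiomeric pairs, giving 4 + 2 = 6 stereoisomers in total.

2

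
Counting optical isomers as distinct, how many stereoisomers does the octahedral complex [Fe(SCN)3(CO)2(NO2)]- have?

In an octahedral complex each vertex has one trans partner and four cis neighbours.
There are 3 geometric isomers: SCN mer, CO trans; SCN mer, CO cis; SCN fac, CO cis.
Each arrangement has an internal mirror plane or centre of symmetry, so none is chiral.

3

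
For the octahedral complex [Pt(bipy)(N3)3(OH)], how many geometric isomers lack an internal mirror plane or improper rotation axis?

0

In an octahedral complex each vertex has one trans partner and four cis neighbours.
Each bipy is bidentate and must span two cis positions.
Systematic placement gives 2 geometric isomers: N3 mer; N3 fac.
Each arrangement has an internal mirror plane or centre of symmetry, so none is chiral.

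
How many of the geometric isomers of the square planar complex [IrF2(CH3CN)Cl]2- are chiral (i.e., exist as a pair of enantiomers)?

0

A square has two trans pairs of vertices; adjacent vertices are cis.
Working through the distinct placements yields 2 geometric isomers: F cis; F trans.
Each arrangement has an internal mirror plane or centre of symmetry, so none is chiral.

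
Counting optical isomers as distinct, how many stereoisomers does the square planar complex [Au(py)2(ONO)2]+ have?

2

In a square planar complex each vertex has one trans partner and two cis neighbours.
There are 2 geometric isomers: py cis; py trans.
Each arrangement has an internal mirror plane or centre of symmetry, so none is chiral.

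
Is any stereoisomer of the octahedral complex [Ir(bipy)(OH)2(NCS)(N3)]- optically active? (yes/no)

yes

An octahedron has six vertices in three trans pairs; every non-trans pair is cis.
Each bipy is bidentate and must span two cis positions.
The distinct arrangements are (4 in all): OH cis (3 arrangements, 2 chiral); OH trans.
Of these, 2 lack any improper symmetry element and so occur as enantiomeric pairs, giving 4 + 2 = 6 stereoisomers in total.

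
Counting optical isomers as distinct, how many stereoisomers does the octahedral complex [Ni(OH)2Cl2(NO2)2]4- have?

The six octahedral sites form three mutually perpendicular trans pairs.
Working through the distinct placements yields 5 geometric isomers: OH trans, Cl trans, NO2 trans; OH cis, Cl trans, NO2 cis; OH trans, Cl cis, NO2 cis; OH cis, Cl cis, NO2 cis (chiral); OH cis, Cl cis, NO2 trans.
One of these lacks any improper symmetry element and so occurs as an enantiomeric pair, giving 5 + 1 = 6 stereoisomers in total.

6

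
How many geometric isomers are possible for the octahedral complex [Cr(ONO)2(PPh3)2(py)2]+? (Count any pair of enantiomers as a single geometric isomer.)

The six octahedral sites form three mutually perpendicular trans pairs.
Working through the distinct placements yields 5 geometric isomers: ONO trans, PPh3 trans, py trans; ONO trans, PPh3 cis, py cis; ONO cis, PPh3 cis, py trans; ONO cis, PPh3 cis, py cis (chiral); ONO cis, PPh3 trans, py cis.

5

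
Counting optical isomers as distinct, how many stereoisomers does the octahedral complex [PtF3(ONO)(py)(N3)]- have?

An octahedron has six vertices in three trans pairs; every non-trans pair is cis.
Systematic placement gives 4 geometric isomers: F mer (3 arrangements); F fac (chiral).
One of these lacks any improper symmetry element and so occurs as an enantiomeric pair, giving 4 + 1 = 5 stereoisomers in total.

5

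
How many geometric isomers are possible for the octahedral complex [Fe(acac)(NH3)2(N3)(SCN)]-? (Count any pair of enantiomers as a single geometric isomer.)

An octahedron has six vertices in three trans pairs; every non-trans pair is cis.
Each acac is bidentate and must span two cis positions.
The distinct arrangements are (4 in all): NH3 cis (3 arrangements, 2 chiral); NH3 trans.

4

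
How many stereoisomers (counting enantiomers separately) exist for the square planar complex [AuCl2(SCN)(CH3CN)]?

A square has two trans pairs of vertices; adjacent vertices are cis.
The distinct arrangements are (2 in all): Cl cis; Cl trans.
Each arrangement has an internal mirror plane or centre of symmetry, so none is chiral.

2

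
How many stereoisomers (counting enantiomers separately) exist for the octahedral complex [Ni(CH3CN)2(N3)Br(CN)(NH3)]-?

15

The six octahedral sites form three mutually perpendicular trans pairs.
Placing the ligands in turn and identifying arrangements related by rotation or reflection leaves 9 distinct geometric isomers.
Of these, 6 lack any improper symmetry element and so occur as enantiomeric pairs, giving 9 + 6 = 15 stereoisomers in total.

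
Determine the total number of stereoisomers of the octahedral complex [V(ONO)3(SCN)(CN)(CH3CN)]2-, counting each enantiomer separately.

In an octahedral complex each vertex has one trans partner and four cis neighbours.
There are 4 geometric isomers: ONO mer (3 arrangements); ONO fac (chiral).
One of these lacks any improper symmetry element and so occurs as an enantiomeric pair, giving 4 + 1 = 5 stereoisomers in total.

5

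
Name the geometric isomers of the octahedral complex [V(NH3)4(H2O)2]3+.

cis and trans

In an octahedral complex each vertex has one trans partner and four cis neighbours.
Working through the distinct placements yields 2 geometric isomers: H2O trans; H2O cis.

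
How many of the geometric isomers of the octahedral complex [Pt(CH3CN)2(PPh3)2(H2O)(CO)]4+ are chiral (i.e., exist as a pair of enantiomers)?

2

An octahedron has six vertices in three trans pairs; every non-trans pair is cis.
Working through the distinct placements yields 6 geometric isomers: CH3CN trans, PPh3 trans; CH3CN trans, PPh3 cis; CH3CN cis, PPh3 trans; CH3CN cis, PPh3 cis (3 arrangements, 2 chiral).
Of these, 2 lack any improper symmetry element and so occur as enantiomeric pairs, giving 6 + 2 = 8 stereoisomers in total.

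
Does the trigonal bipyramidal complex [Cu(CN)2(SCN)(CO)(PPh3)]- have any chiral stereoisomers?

yes

In a trigonal bipyramid the two axial positions differ from the three equatorial ones.
Systematic enumeration (placing each ligand type in turn and discarding arrangements equivalent by rotation or reflection) gives 7 geometric isomers.
Of these, 3 lack any improper symmetry element and so occur as enantiomeric pairs, giving 7 + 3 = 10 stereoisomers in total.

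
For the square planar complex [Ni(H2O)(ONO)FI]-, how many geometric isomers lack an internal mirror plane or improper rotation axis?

0

In a square planar complex each vertex has one trans partner and two cis neighbours.
Working through the distinct placements yields 3 geometric isomers: (F/I trans, H2O/ONO trans); (F/ONO trans, H2O/I trans); (F/H2O trans, I/ONO trans).
Each arrangement has an internal mirror plane or centre of symmetry, so none is chiral.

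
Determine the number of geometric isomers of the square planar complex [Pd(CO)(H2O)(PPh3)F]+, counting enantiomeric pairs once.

3

Systematic placement gives 3 geometric isomers: (CO/H2O trans, F/PPh3 trans); (CO/PPh3 trans, F/H2O trans); (CO/F trans, H2O/PPh3 trans).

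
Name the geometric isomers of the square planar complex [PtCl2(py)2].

In a square planar complex each vertex has one trans partner and two cis neighbours.
Working through the distinct placements yields 2 geometric isomers: Cl cis; Cl trans.

cis and trans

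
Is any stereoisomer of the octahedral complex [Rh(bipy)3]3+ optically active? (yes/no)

yes

An octahedron has six vertices in three trans pairs; every non-trans pair is cis.
Each bipy is bidentate and must span two cis positions.
Only one geometric arrangement is possible; it has no improper symmetry element, so it exists as a pair of enantiomers (2 stereoisomers).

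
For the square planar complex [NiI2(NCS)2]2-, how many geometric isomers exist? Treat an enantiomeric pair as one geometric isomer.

In a square planar complex each vertex has one trans partner and two cis neighbours.
There are 2 geometric isomers: I cis; I trans.

2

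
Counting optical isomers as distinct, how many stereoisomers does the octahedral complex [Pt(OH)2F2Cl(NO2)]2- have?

Systematic placement gives 6 geometric isomers: OH trans, F cis; OH cis, F cis (3 arrangements, 2 chiral); OH trans, F trans; OH cis, F trans.
Of these, 2 lack any improper symmetry element and so occur as enantiomeric pairs, giving 6 + 2 = 8 stereoisomers in total.

8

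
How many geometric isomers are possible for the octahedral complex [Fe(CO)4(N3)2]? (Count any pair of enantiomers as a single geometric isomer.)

An octahedron has six vertices in three trans pairs; every non-trans pair is cis.
There are 2 geometric isomers: N3 trans; N3 cis.

2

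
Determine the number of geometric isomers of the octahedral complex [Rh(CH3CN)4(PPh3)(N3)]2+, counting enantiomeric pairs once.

2

The six octahedral sites form three mutually perpendicular trans pairs.
Working through the distinct placements yields 2 geometric isomers: PPh3 and N3 mutually trans; PPh3 and N3 mutually cis.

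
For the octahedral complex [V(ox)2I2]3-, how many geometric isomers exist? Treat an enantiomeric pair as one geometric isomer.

2

The six octahedral sites form three mutually perpendicular trans pairs.
Each ox is bidentate and must span two cis positions.
The distinct arrangements are (2 in all): I trans; I cis (chiral).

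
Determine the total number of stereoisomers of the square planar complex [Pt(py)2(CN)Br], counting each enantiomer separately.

2

A square has two trans pairs of vertices; adjacent vertices are cis.
The distinct arrangements are (2 in all): py cis; py trans.
Each arrangement has an internal mirror plane or centre of symmetry, so none is chiral.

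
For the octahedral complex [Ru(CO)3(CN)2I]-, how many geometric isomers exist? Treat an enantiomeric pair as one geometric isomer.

In an octahedral complex each vertex has one trans partner and four cis neighbours.
There are 3 geometric isomers: CO mer, CN trans; CO fac, CN cis; CO mer, CN cis.

3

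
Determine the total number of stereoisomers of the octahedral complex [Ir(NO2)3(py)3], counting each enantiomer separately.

In an octahedral complex each vertex has one trans partner and four cis neighbours.
There are 2 geometric isomers: NO2 mer; NO2 fac.
Each arrangement has an internal mirror plane or centre of symmetry, so none is chiral.

2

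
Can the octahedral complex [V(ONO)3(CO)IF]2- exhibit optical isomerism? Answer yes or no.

yes

The six octahedral sites form three mutually perpendicular trans pairs.
Systematic placement gives 4 geometric isomers: ONO mer (3 arrangements); ONO fac (chiral).
One of these lacks any improper symmetry element and so occurs as an enantiomeric pair, giving 4 + 1 = 5 stereoisomers in total.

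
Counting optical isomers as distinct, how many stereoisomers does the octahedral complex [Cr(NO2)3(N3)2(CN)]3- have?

An octahedron has six vertices in three trans pairs; every non-trans pair is cis.
Working through the distinct placements yields 3 geometric isomers: NO2 mer, N3 cis; NO2 mer, N3 trans; NO2 fac, N3 cis.
Each arrangement has an internal mirror plane or centre of symmetry, so none is chiral.

3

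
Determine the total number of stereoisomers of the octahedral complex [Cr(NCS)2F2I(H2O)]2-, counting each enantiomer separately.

8

Working through the distinct placements yields 6 geometric isomers: NCS trans, F trans; NCS cis, F trans; NCS trans, F cis; NCS cis, F cis (3 arrangements, 2 chiral).
Of these, 2 lack any improper symmetry element and so occur as enantiomeric pairs, giving 6 + 2 = 8 stereoisomers in total.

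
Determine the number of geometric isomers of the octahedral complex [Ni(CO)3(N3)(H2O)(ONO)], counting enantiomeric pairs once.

4

An octahedron has six vertices in three trans pairs; every non-trans pair is cis.
There are 4 geometric isomers: CO mer (3 arrangements); CO fac (chiral).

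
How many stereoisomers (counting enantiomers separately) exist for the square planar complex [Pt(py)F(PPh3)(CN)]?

3

In a square planar complex each vertex has one trans partner and two cis neighbours.
Systematic placement gives 3 geometric isomers: (CN/PPh3 trans, F/py trans); (CN/py trans, F/PPh3 trans); (CN/F trans, PPh3/py trans).
Each arrangement has an internal mirror plane or centre of symmetry, so none is chiral.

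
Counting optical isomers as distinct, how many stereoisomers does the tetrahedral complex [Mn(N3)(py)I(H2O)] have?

In a tetrahedral complex all four positions are equivalent and every pair of ligands is adjacent — there is no cis/trans distinction.
Only one geometric arrangement is possible; it has no improper symmetry element, so it exists as a pair of enantiomers (2 stereoisomers).

2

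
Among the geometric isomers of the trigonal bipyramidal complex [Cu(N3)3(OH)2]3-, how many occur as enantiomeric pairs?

In a trigonal bipyramid the two axial positions differ from the three equatorial ones.
The distinct arrangements are (3 in all): OH both equatorial; OH one axial, one equatorial; OH both axial.
Each arrangement has an internal mirror plane or centre of symmetry, so none is chiral.

0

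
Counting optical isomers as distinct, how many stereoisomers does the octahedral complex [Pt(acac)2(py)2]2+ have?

3

An octahedron has six vertices in three trans pairs; every non-trans pair is cis.
Each acac is bidentate and must span two cis positions.
There are 2 geometric isomers: py trans; py cis (chiral).
One of these lacks any improper symmetry element and so occurs as an enantiomeric pair, giving 2 + 1 = 3 stereoisomers in total.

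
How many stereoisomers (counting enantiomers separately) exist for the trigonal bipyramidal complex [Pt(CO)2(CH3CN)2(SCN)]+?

A trigonal bipyramid has two axial and three equatorial sites, which are chemically inequivalent.
Placing the ligands in turn and identifying arrangements related by rotation or reflection leaves 5 distinct geometric isomers.
One of these lacks any improper symmetry element and so occurs as an enantiomeric pair, giving 5 + 1 = 6 stereoisomers in total.

6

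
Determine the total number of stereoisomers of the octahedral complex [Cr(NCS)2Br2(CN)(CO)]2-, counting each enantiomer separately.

8

The six octahedral sites form three mutually perpendicular trans pairs.
Systematic placement gives 6 geometric isomers: NCS trans, Br trans; NCS cis, Br trans; NCS trans, Br cis; NCS cis, Br cis (3 arrangements, 2 chiral).
Of these, 2 lack any improper symmetry element and so occur as enantiomeric pairs, giving 6 + 2 = 8 stereoisomers in total.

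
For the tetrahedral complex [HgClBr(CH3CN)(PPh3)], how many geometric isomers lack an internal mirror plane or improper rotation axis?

1

Only one geometric arrangement is possible; it has no improper symmetry element, so it exists as a pair of enantiomers (2 stereoisomers).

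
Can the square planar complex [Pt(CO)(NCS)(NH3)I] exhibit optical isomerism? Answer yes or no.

Working through the distinct placements yields 3 geometric isomers: (CO/NCS trans, I/NH3 trans); (CO/NH3 trans, I/NCS trans); (CO/I trans, NCS/NH3 trans).
Each arrangement has an internal mirror plane or centre of symmetry, so none is chiral.

no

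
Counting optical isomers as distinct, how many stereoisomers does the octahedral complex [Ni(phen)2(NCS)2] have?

3

The six octahedral sites form three mutually perpendicular trans pairs.
Each phen is bidentate and must span two cis positions.
There are 2 geometric isomers: NCS trans; NCS cis (chiral).
One of these lacks any improper symmetry element and so occurs as an enantiomeric pair, giving 2 + 1 = 3 stereoisomers in total.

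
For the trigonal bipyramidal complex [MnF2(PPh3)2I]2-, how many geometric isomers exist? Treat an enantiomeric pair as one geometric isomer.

In a trigonal bipyramid the two axial positions differ from the three equatorial ones.
Exhaustive case analysis gives 5 geometric isomers.

5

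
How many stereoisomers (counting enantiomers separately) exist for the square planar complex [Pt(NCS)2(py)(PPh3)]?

2

There are 2 geometric isomers: NCS cis; NCS trans.
Each arrangement has an internal mirror plane or centre of symmetry, so none is chiral.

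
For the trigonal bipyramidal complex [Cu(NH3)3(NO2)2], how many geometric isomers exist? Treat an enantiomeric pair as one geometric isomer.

A trigonal bipyramid has two axial and three equatorial sites, which are chemically inequivalent.
There are 3 geometric isomers: NO2 both equatorial; NO2 one axial, one equatorial; NO2 both axial.

3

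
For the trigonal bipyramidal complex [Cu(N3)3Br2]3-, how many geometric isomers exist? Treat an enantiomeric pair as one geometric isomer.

3

In a trigonal bipyramid the two axial positions differ from the three equatorial ones.
There are 3 geometric isomers: Br both axial; Br one axial, one equatorial; Br both equatorial.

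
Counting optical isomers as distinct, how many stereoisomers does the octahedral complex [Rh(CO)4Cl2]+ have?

2

In an octahedral complex each vertex has one trans partner and four cis neighbours.
There are 2 geometric isomers: Cl trans; Cl cis.
Each arrangement has an internal mirror plane or centre of symmetry, so none is chiral.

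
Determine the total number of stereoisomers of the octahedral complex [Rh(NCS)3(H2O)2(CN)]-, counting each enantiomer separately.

An octahedron has six vertices in three trans pairs; every non-trans pair is cis.
Working through the distinct placements yields 3 geometric isomers: NCS mer, H2O cis; NCS mer, H2O trans; NCS fac, H2O cis.
Each arrangement has an internal mirror plane or centre of symmetry, so none is chiral.

3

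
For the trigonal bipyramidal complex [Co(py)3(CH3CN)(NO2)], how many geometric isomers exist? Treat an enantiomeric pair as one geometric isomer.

A trigonal bipyramid has two axial and three equatorial sites, which are chemically inequivalent.
Working through the distinct placements yields 4 geometric isomers: CH3CN axial, NO2 axial; CH3CN axial, NO2 equatorial; CH3CN equatorial, NO2 axial; CH3CN equatorial, NO2 equatorial.

4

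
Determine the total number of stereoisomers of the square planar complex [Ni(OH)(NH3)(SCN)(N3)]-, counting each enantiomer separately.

There are 3 geometric isomers: (N3/OH trans, NH3/SCN trans); (N3/SCN trans, NH3/OH trans); (N3/NH3 trans, OH/SCN trans).
Each arrangement has an internal mirror plane or centre of symmetry, so none is chiral.

3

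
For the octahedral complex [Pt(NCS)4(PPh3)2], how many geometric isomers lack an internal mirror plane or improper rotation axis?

0

The distinct arrangements are (2 in all): PPh3 trans; PPh3 cis.
Each arrangement has an internal mirror plane or centre of symmetry, so none is chiral.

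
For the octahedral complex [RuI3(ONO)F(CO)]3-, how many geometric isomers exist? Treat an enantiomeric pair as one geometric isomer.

In an octahedral complex each vertex has one trans partner and four cis neighbours.
The distinct arrangements are (4 in all): I mer (3 arrangements); I fac (chiral).

4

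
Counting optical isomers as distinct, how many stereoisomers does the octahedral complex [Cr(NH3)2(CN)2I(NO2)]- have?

8

There are 6 geometric isomers: NH3 cis, CN trans; NH3 trans, CN trans; NH3 cis, CN cis (3 arrangements, 2 chiral); NH3 trans, CN cis.
Of these, 2 lack any improper symmetry element and so occur as enantiomeric pairs, giving 6 + 2 = 8 stereoisomers in total.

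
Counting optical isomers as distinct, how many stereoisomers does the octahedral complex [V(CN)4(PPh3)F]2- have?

2

In an octahedral complex each vertex has one trans partner and four cis neighbours.
Working through the distinct placements yields 2 geometric isomers: PPh3 and F mutually trans; PPh3 and F mutually cis.
Each arrangement has an internal mirror plane or centre of symmetry, so none is chiral.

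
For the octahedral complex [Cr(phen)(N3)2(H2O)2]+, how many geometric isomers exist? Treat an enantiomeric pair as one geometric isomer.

3

An octahedron has six vertices in three trans pairs; every non-trans pair is cis.
Each phen is bidentate and must span two cis positions.
There are 3 geometric isomers: N3 cis, H2O trans; N3 cis, H2O cis (chiral); N3 trans, H2O cis.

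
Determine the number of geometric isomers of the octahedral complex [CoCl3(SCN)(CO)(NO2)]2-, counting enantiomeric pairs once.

Systematic placement gives 4 geometric isomers: Cl mer (3 arrangements); Cl fac (chiral).

4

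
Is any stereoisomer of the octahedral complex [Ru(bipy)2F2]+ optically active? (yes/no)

An octahedron has six vertices in three trans pairs; every non-trans pair is cis.
Each bipy is bidentate and must span two cis positions.
Systematic placement gives 2 geometric isomers: F trans; F cis (chiral).
One of these lacks any improper symmetry element and so occurs as an enantiomeric pair, giving 2 + 1 = 3 stereoisomers in total.

yes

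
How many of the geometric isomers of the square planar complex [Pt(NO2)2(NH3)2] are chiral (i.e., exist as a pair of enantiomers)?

The distinct arrangements are (2 in all): NO2 cis; NO2 trans.
Each arrangement has an internal mirror plane or centre of symmetry, so none is chiral.

0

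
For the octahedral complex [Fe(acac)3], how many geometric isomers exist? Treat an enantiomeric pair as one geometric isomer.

Each acac is bidentate and must span two cis positions.
Only one geometric arrangement is possible; it has no improper symmetry element, so it exists as a pair of enantiomers (2 stereoisomers).

1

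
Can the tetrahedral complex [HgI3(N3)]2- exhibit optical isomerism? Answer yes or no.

no

All four vertices of a tetrahedron are equivalent and mutually adjacent, so cis/trans isomerism cannot arise.
Only one geometric arrangement is possible.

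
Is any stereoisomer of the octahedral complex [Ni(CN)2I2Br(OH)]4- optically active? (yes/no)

yes

In an octahedral complex each vertex has one trans partner and four cis neighbours.
Working through the distinct placements yields 6 geometric isomers: CN cis, I cis (3 arrangements, 2 chiral); CN cis, I trans; CN trans, I cis; CN trans, I trans.
Of these, 2 lack any improper symmetry element and so occur as enantiomeric pairs, giving 6 + 2 = 8 stereoisomers in total.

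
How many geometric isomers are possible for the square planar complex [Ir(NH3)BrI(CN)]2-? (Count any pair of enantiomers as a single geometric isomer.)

In a square planar complex each vertex has one trans partner and two cis neighbours.
Working through the distinct placements yields 3 geometric isomers: (Br/I trans, CN/NH3 trans); (Br/NH3 trans, CN/I trans); (Br/CN trans, I/NH3 trans).

3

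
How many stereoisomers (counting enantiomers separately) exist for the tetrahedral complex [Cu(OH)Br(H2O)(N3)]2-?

In a tetrahedral complex all four positions are equivalent and every pair of ligands is adjacent — there is no cis/trans distinction.
Only one geometric arrangement is possible; it has no improper symmetry element, so it exists as a pair of enantiomers (2 stereoisomers).

2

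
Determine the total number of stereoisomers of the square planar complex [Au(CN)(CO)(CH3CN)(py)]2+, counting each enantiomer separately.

A square has two trans pairs of vertices; adjacent vertices are cis.
Working through the distinct placements yields 3 geometric isomers: (CH3CN/CO trans, CN/py trans); (CH3CN/py trans, CN/CO trans); (CH3CN/CN trans, CO/py trans).
Each arrangement has an internal mirror plane or centre of symmetry, so none is chiral.

3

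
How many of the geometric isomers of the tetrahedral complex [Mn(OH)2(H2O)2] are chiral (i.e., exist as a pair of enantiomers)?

In a tetrahedral complex all four positions are equivalent and every pair of ligands is adjacent — there is no cis/trans distinction.
Only one geometric arrangement is possible.

0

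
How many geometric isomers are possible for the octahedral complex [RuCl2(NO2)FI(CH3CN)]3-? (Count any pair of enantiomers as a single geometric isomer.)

9

The six octahedral sites form three mutually perpendicular trans pairs.
Placing the ligands in turn and identifying arrangements related by rotation or reflection leaves 9 distinct geometric isomers.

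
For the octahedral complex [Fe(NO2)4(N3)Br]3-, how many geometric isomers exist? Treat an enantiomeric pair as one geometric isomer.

The six octahedral sites form three mutually perpendicular trans pairs.
The distinct arrangements are (2 in all): N3 and Br mutually trans; N3 and Br mutually cis.

2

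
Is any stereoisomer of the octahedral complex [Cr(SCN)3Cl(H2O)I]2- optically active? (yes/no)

In an octahedral complex each vertex has one trans partner and four cis neighbours.
The distinct arrangements are (4 in all): SCN mer (3 arrangements); SCN fac (chiral).
One of these lacks any improper symmetry element and so occurs as an enantiomeric pair, giving 4 + 1 = 5 stereoisomers in total.

yes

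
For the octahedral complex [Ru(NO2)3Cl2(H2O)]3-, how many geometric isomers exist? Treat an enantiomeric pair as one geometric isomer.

The six octahedral sites form three mutually perpendicular trans pairs.
The distinct arrangements are (3 in all): NO2 mer, Cl trans; NO2 mer, Cl cis; NO2 fac, Cl cis.

3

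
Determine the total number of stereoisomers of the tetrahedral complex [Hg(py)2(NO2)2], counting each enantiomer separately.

1

In a tetrahedral complex all four positions are equivalent and every pair of ligands is adjacent — there is no cis/trans distinction.
Only one geometric arrangement is possible.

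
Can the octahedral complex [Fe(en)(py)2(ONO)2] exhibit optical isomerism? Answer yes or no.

yes

An octahedron has six vertices in three trans pairs; every non-trans pair is cis.
Each en is bidentate and must span two cis positions.
The distinct arrangements are (3 in all): py cis, ONO trans; py trans, ONO cis; py cis, ONO cis (chiral).
One of these lacks any improper symmetry element and so occurs as an enantiomeric pair, giving 3 + 1 = 4 stereoisomers in total.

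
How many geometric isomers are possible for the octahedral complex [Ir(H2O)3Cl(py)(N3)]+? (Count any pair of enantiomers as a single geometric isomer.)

4

An octahedron has six vertices in three trans pairs; every non-trans pair is cis.
The distinct arrangements are (4 in all): H2O mer (3 arrangements); H2O fac (chiral).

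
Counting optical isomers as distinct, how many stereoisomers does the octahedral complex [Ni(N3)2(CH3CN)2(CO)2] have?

6

The six octahedral sites form three mutually perpendicular trans pairs.
Working through the distinct placements yields 5 geometric isomers: N3 trans, CH3CN trans, CO trans; N3 cis, CH3CN trans, CO cis; N3 trans, CH3CN cis, CO cis; N3 cis, CH3CN cis, CO cis (chiral); N3 cis, CH3CN cis, CO trans.
One of these lacks any improper symmetry element and so occurs as an enantiomeric pair, giving 5 + 1 = 6 stereoisomers in total.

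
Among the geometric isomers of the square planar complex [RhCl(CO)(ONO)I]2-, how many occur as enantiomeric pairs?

In a square planar complex each vertex has one trans partner and two cis neighbours.
Systematic placement gives 3 geometric isomers: (CO/I trans, Cl/ONO trans); (CO/ONO trans, Cl/I trans); (CO/Cl trans, I/ONO trans).
Each arrangement has an internal mirror plane or centre of symmetry, so none is chiral.

0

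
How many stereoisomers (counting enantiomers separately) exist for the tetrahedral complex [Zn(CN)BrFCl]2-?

All four vertices of a tetrahedron are equivalent and mutually adjacent, so cis/trans isomerism cannot arise.
Only one geometric arrangement is possible; it has no improper symmetry element, so it exists as a pair of enantiomers (2 stereoisomers).

2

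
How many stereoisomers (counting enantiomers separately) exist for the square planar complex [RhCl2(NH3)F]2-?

In a square planar complex each vertex has one trans partner and two cis neighbours.
The distinct arrangements are (2 in all): Cl cis; Cl trans.
Each arrangement has an internal mirror plane or centre of symmetry, so none is chiral.

2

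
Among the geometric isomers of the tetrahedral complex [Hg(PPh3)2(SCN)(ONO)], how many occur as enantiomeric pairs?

In a tetrahedral complex all four positions are equivalent and every pair of ligands is adjacent — there is no cis/trans distinction.
Only one geometric arrangement is possible.

0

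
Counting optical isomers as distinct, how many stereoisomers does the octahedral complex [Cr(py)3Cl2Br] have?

The six octahedral sites form three mutually perpendicular trans pairs.
There are 3 geometric isomers: py mer, Cl cis; py mer, Cl trans; py fac, Cl cis.
Each arrangement has an internal mirror plane or centre of symmetry, so none is chiral.

3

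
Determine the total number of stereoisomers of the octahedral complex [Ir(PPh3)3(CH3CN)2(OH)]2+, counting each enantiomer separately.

In an octahedral complex each vertex has one trans partner and four cis neighbours.
The distinct arrangements are (3 in all): PPh3 mer, CH3CN trans; PPh3 mer, CH3CN cis; PPh3 fac, CH3CN cis.
Each arrangement has an internal mirror plane or centre of symmetry, so none is chiral.

3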